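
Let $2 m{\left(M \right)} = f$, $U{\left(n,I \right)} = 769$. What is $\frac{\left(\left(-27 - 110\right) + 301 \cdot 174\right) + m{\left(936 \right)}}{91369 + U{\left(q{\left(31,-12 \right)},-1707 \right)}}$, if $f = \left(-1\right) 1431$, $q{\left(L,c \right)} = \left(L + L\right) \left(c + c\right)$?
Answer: $\frac{103043}{184276} \approx 0.55918$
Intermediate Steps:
$q{\left(L,c \right)} = 4 L c$ ($q{\left(L,c \right)} = 2 L 2 c = 4 L c$)
$f = -1431$
$m{\left(M \right)} = - \frac{1431}{2}$ ($m{\left(M \right)} = \frac{1}{2} \left(-1431\right) = - \frac{1431}{2}$)
$\frac{\left(\left(-27 - 110\right) + 301 \cdot 174\right) + m{\left(936 \right)}}{91369 + U{\left(q{\left(31,-12 \right)},-1707 \right)}} = \frac{\left(\left(-27 - 110\right) + 301 \cdot 174\right) - \frac{1431}{2}}{91369 + 769} = \frac{\left(-137 + 52374\right) - \frac{1431}{2}}{92138} = \left(52237 - \frac{1431}{2}\right) \frac{1}{92138} = \frac{103043}{2} \cdot \frac{1}{92138} = \frac{103043}{184276}$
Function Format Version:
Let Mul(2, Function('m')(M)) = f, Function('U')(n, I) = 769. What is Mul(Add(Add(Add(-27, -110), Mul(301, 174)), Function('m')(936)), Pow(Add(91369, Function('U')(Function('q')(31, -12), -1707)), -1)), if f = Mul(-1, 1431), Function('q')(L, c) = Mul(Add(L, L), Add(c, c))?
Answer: Rational(103043, 184276) ≈ 0.55918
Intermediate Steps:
Function('q')(L, c) = Mul(4, L, c) (Function('q')(L, c) = Mul(Mul(2, L), Mul(2, c)) = Mul(4, L, c))
f = -1431
Function('m')(M) = Rational(-1431, 2) (Function('m')(M) = Mul(Rational(1, 2), -1431) = Rational(-1431, 2))
Mul(Add(Add(Add(-27, -110), Mul(301, 174)), Function('m')(936)), Pow(Add(91369, Function('U')(Function('q')(31, -12), -1707)), -1)) = Mul(Add(Add(Add(-27, -110), Mul(301, 174)), Rational(-1431, 2)), Pow(Add(91369, 769), -1)) = Mul(Add(Add(-137, 52374), Rational(-1431, 2)), Pow(92138, -1)) = Mul(Add(52237, Rational(-1431, 2)), Rational(1, 92138)) = Mul(Rational(103043, 2), Rational(1, 92138)) = Rational(103043, 184276)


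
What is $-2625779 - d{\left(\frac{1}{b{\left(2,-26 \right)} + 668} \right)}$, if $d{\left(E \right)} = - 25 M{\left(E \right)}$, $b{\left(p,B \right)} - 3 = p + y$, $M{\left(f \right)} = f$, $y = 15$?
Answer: $- \frac{1806535927}{688} \approx -2.6258 \cdot 10^{6}$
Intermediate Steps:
$b{\left(p,B \right)} = 18 + p$ ($b{\left(p,B \right)} = 3 + \left(p + 15\right) = 3 + \left(15 + p\right) = 18 + p$)
$d{\left(E \right)} = - 25 E$
$-2625779 - d{\left(\frac{1}{b{\left(2,-26 \right)} + 668} \right)} = -2625779 - - \frac{25}{\left(18 + 2\right) + 668} = -2625779 - - \frac{25}{20 + 668} = -2625779 - - \frac{25}{688} = -2625779 + \frac{25}{688} = - \frac{1806535927}{688}$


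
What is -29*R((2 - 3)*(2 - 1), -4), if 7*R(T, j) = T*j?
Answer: -116/7 ≈ -16.571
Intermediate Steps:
R(T, j) = T*j/7 (R(T, j) = (T*j)/7 = T*j/7)
-29*R((2 - 3)*(2 - 1), -4) = -29*(2 - 3)*(2 - 1)*(-4)/7 = -29*(-1*1)*(-4)/7 = -29*(-1)*(-4)/7 = -29*4/7 = -116/7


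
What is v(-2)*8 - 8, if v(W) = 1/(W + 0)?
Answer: -12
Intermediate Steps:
v(W) = 1/W
v(-2)*8 - 8 = 8/(-2) - 8 = -½*8 - 8 = -4 - 8 = -12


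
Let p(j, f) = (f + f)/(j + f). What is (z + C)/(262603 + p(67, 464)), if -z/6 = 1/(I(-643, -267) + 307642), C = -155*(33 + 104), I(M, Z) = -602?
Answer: -1731058514793/21407307935920 ≈ -0.080863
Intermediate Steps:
p(j, f) = 2*f/(f + j) (p(j, f) = (2*f)/(f + j) = 2*f/(f + j))
C = -21235 (C = -155*137 = -21235)
z = -3/153520 (z = -6/(-602 + 307642) = -6/307040 = -6*1/307040 = -3/153520 ≈ -1.9541e-5)
(z + C)/(262603 + p(67, 464)) = (-3/153520 - 21235)/(262603 + 2*464/(464 + 67)) = -3259997203/(153520*(262603 + 2*464/531)) = -3259997203/(153520*(262603 + 2*464*(1/531))) = -3259997203/(153520*(262603 + 928/531)) = -3259997203/(153520*139443121/531) = -3259997203/153520*531/139443121 = -1731058514793/21407307935920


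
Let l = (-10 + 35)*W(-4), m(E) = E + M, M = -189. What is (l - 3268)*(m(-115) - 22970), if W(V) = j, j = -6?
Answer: 79550532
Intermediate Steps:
m(E) = -189 + E (m(E) = E - 189 = -189 + E)
W(V) = -6
l = -150 (l = (-10 + 35)*(-6) = 25*(-6) = -150)
(l - 3268)*(m(-115) - 22970) = (-150 - 3268)*((-189 - 115) - 22970) = -3418*(-304 - 22970) = -3418*(-23274) = 79550532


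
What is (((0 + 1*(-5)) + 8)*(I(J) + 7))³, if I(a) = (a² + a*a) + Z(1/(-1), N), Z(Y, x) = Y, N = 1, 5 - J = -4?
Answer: 128024064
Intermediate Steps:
J = 9 (J = 5 - 1*(-4) = 5 + 4 = 9)
I(a) = -1 + 2*a² (I(a) = (a² + a*a) + 1/(-1) = (a² + a²) + 1*(-1) = 2*a² - 1 = -1 + 2*a²)
(((0 + 1*(-5)) + 8)*(I(J) + 7))³ = (((0 + 1*(-5)) + 8)*((-1 + 2*9²) + 7))³ = (((0 - 5) + 8)*((-1 + 2*81) + 7))³ = ((-5 + 8)*((-1 + 162) + 7))³ = (3*(161 + 7))³ = (3*168)³ = 504³ = 128024064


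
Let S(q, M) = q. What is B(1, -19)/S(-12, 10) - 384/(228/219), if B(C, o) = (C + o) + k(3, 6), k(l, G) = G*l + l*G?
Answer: -14073/38 ≈ -370.34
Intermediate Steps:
k(l, G) = 2*G*l (k(l, G) = G*l + G*l = 2*G*l)
B(C, o) = 36 + C + o (B(C, o) = (C + o) + 2*6*3 = (C + o) + 36 = 36 + C + o)
B(1, -19)/S(-12, 10) - 384/(228/219) = (36 + 1 - 19)/(-12) - 384/(228/219) = 18*(-1/12) - 384/(228*(1/219)) = -3/2 - 384/76/73 = -3/2 - 384*73/76 = -3/2 - 7008/19 = -14073/38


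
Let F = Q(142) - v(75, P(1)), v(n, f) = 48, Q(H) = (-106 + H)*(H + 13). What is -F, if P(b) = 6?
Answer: -5532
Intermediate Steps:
Q(H) = (-106 + H)*(13 + H)
F = 5532 (F = (-1378 + 142² - 93*142) - 1*48 = (-1378 + 20164 - 13206) - 48 = 5580 - 48 = 5532)
-F = -1*5532 = -5532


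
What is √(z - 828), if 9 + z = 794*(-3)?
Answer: I*√3219 ≈ 56.736*I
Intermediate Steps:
z = -2391 (z = -9 + 794*(-3) = -9 - 2382 = -2391)
√(z - 828) = √(-2391 - 828) = √(-3219) = I*√3219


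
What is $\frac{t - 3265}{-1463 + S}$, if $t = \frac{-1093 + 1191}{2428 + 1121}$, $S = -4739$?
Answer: $\frac{1655341}{3144414} \approx 0.52644$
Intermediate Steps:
$t = \frac{14}{507}$ ($t = \frac{98}{3549} = 98 \cdot \frac{1}{3549} = \frac{14}{507} \approx 0.027613$)
$\frac{t - 3265}{-1463 + S} = \frac{\frac{14}{507} - 3265}{-1463 - 4739} = - \frac{1655341}{507 \left(-6202\right)} = \left(- \frac{1655341}{507}\right) \left(- \frac{1}{6202}\right) = \frac{1655341}{3144414}$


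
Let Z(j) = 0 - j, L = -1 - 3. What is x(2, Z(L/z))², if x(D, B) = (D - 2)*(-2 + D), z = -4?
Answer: 0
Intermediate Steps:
L = -4
Z(j) = -j
x(D, B) = (-2 + D)² (x(D, B) = (-2 + D)*(-2 + D) = (-2 + D)²)
x(2, Z(L/z))² = ((-2 + 2)²)² = (0²)² = 0² = 0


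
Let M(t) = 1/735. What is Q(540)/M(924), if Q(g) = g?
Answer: 396900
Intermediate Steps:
M(t) = 1/735
Q(540)/M(924) = 540/(1/735) = 540*735 = 396900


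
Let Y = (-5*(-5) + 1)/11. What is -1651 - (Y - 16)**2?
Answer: -222271/121 ≈ -1837.0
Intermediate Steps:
Y = 26/11 (Y = (25 + 1)*(1/11) = 26*(1/11) = 26/11 ≈ 2.3636)
-1651 - (Y - 16)**2 = -1651 - (26/11 - 16)**2 = -1651 - (-150/11)**2 = -1651 - 1*22500/121 = -1651 - 22500/121 = -222271/121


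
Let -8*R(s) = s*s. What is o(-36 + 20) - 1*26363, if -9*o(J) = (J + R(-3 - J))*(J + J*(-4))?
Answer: -26165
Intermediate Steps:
R(s) = -s²/8 (R(s) = -s*s/8 = -s²/8)
o(J) = J*(J - (-3 - J)²/8)/3 (o(J) = -(J - (-3 - J)²/8)*(J + J*(-4))/9 = -(J - (-3 - J)²/8)*(J - 4*J)/9 = -(J - (-3 - J)²/8)*(-3*J)/9 = -(-1)*J*(J - (-3 - J)²/8)/3 = J*(J - (-3 - J)²/8)/3)
o(-36 + 20) - 1*26363 = (-36 + 20)*(-(3 + (-36 + 20))² + 8*(-36 + 20))/24 - 1*26363 = (1/24)*(-16)*(-(3 - 16)² + 8*(-16)) - 26363 = (1/24)*(-16)*(-1*(-13)² - 128) - 26363 = (1/24)*(-16)*(-1*169 - 128) - 26363 = (1/24)*(-16)*(-169 - 128) - 26363 = (1/24)*(-16)*(-297) - 26363 = 198 - 26363 = -26165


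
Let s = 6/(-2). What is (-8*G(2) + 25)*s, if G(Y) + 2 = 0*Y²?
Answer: -123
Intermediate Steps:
G(Y) = -2 (G(Y) = -2 + 0*Y² = -2 + 0 = -2)
s = -3 (s = 6*(-½) = -3)
(-8*G(2) + 25)*s = (-8*(-2) + 25)*(-3) = (16 + 25)*(-3) = 41*(-3) = -123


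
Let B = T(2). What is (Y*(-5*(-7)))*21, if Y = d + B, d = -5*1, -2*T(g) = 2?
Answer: -4410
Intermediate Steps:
T(g) = -1 (T(g) = -½*2 = -1)
B = -1
d = -5
Y = -6 (Y = -5 - 1 = -6)
(Y*(-5*(-7)))*21 = -(-30)*(-7)*21 = -6*35*21 = -210*21 = -4410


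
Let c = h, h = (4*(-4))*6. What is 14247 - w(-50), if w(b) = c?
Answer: 14343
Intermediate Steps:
h = -96 (h = -16*6 = -96)
c = -96
w(b) = -96
14247 - w(-50) = 14247 - 1*(-96) = 14247 + 96 = 14343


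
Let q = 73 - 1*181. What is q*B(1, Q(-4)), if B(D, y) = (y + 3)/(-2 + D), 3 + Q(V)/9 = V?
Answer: -6480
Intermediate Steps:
Q(V) = -27 + 9*V
q = -108 (q = 73 - 181 = -108)
B(D, y) = (3 + y)/(-2 + D)
q*B(1, Q(-4)) = -108*(3 + (-27 + 9*(-4)))/(-2 + 1) = -108*(3 + (-27 - 36))/(-1) = -(-108)*(3 - 63) = -(-108)*(-60) = -108*60 = -6480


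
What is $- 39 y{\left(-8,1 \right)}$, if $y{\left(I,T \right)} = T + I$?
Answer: $273$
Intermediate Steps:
$y{\left(I,T \right)} = I + T$
$- 39 y{\left(-8,1 \right)} = - 39 \left(-8 + 1\right) = \left(-39\right) \left(-7\right) = 273$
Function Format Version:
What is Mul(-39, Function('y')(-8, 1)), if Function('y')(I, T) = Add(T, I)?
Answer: 273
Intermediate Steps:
Function('y')(I, T) = Add(I, T)
Mul(-39, Function('y')(-8, 1)) = Mul(-39, Add(-8, 1)) = Mul(-39, -7) = 273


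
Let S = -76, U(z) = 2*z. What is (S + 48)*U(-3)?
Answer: 168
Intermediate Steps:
(S + 48)*U(-3) = (-76 + 48)*(2*(-3)) = -28*(-6) = 168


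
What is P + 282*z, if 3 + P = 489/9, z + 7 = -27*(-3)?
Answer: 62758/3 ≈ 20919.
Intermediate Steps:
z = 74 (z = -7 - 27*(-3) = -7 + 81 = 74)
P = 154/3 (P = -3 + 489/9 = -3 + 489*(⅑) = -3 + 163/3 = 154/3 ≈ 51.333)
P + 282*z = 154/3 + 282*74 = 154/3 + 20868 = 62758/3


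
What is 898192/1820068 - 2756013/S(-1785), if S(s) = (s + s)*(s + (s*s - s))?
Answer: 851815947969407/1725245983581750 ≈ 0.49374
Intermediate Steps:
S(s) = 2*s³ (S(s) = (2*s)*(s + (s² - s)) = (2*s)*s² = 2*s³)
898192/1820068 - 2756013/S(-1785) = 898192/1820068 - 2756013/(2*(-1785)³) = 898192*(1/1820068) - 2756013/(2*(-5687411625)) = 224548/455017 - 2756013/(-11374823250) = 224548/455017 - 2756013*(-1/11374823250) = 224548/455017 + 918671/3791607750 = 851815947969407/1725245983581750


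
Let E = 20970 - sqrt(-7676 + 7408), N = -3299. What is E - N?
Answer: 24269 - 2*I*sqrt(67) ≈ 24269.0 - 16.371*I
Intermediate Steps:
E = 20970 - 2*I*sqrt(67) (E = 20970 - sqrt(-268) = 20970 - 2*I*sqrt(67) ≈ 20970.0 - 16.371*I)
E - N = (20970 - 2*I*sqrt(67)) - 1*(-3299) = (20970 - 2*I*sqrt(67)) + 3299 = 24269 - 2*I*sqrt(67)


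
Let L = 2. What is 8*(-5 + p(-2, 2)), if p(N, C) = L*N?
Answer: -72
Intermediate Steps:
p(N, C) = 2*N
8*(-5 + p(-2, 2)) = 8*(-5 + 2*(-2)) = 8*(-5 - 4) = 8*(-9) = -72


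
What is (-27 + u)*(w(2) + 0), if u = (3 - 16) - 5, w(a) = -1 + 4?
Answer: -135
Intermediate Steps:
w(a) = 3
u = -18 (u = -13 - 5 = -18)
(-27 + u)*(w(2) + 0) = (-27 - 18)*(3 + 0) = -45*3 = -135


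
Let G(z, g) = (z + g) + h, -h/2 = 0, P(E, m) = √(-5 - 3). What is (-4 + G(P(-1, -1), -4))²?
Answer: 56 - 32*I*√2 ≈ 56.0 - 45.255*I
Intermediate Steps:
P(E, m) = 2*I*√2 (P(E, m) = √(-8) = 2*I*√2)
h = 0 (h = -2*0 = 0)
G(z, g) = g + z (G(z, g) = (z + g) + 0 = (g + z) + 0 = g + z)
(-4 + G(P(-1, -1), -4))² = (-4 + (-4 + 2*I*√2))² = (-8 + 2*I*√2)²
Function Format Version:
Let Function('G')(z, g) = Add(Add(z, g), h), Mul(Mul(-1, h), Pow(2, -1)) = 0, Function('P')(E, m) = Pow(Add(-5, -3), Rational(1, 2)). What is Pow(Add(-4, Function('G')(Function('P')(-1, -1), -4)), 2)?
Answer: Add(56, Mul(-32, I, Pow(2, Rational(1, 2)))) ≈ Add(56.000, Mul(-45.255, I))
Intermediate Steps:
Function('P')(E, m) = Mul(2, I, Pow(2, Rational(1, 2))) (Function('P')(E, m) = Pow(-8, Rational(1, 2)) = Mul(2, I, Pow(2, Rational(1, 2))))
h = 0 (h = Mul(-2, 0) = 0)
Function('G')(z, g) = Add(g, z) (Function('G')(z, g) = Add(Add(z, g), 0) = Add(Add(g, z), 0) = Add(g, z))
Pow(Add(-4, Function('G')(Function('P')(-1, -1), -4)), 2) = Pow(Add(-4, Add(-4, Mul(2, I, Pow(2, Rational(1, 2))))), 2) = Pow(Add(-8, Mul(2, I, Pow(2, Rational(1, 2)))), 2)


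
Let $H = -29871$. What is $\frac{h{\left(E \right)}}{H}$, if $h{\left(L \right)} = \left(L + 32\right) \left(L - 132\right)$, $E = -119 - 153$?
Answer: $- \frac{32320}{9957} \approx -3.246$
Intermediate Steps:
$E = -272$
$h{\left(L \right)} = \left(-132 + L\right) \left(32 + L\right)$ ($h{\left(L \right)} = \left(32 + L\right) \left(-132 + L\right) = \left(-132 + L\right) \left(32 + L\right)$)
$\frac{h{\left(E \right)}}{H} = \frac{-4224 + \left(-272\right)^{2} - -27200}{-29871} = \left(-4224 + 73984 + 27200\right) \left(- \frac{1}{29871}\right) = 96960 \left(- \frac{1}{29871}\right) = - \frac{32320}{9957}$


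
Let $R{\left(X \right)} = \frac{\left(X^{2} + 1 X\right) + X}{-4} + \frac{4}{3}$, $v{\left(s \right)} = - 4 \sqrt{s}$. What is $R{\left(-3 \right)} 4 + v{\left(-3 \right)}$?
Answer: $\frac{7}{3} - 4 i \sqrt{3} \approx 2.3333 - 6.9282 i$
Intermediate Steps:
$R{\left(X \right)} = \frac{4}{3} - \frac{X}{2} - \frac{X^{2}}{4}$ ($R{\left(X \right)} = \left(\left(X^{2} + X\right) + X\right) \left(- \frac{1}{4}\right) + 4 \cdot \frac{1}{3} = \left(\left(X + X^{2}\right) + X\right) \left(- \frac{1}{4}\right) + \frac{4}{3} = \left(X^{2} + 2 X\right) \left(- \frac{1}{4}\right) + \frac{4}{3} = \left(- \frac{X}{2} - \frac{X^{2}}{4}\right) + \frac{4}{3} = \frac{4}{3} - \frac{X}{2} - \frac{X^{2}}{4}$)
$R{\left(-3 \right)} 4 + v{\left(-3 \right)} = \left(\frac{4}{3} - - \frac{3}{2} - \frac{\left(-3\right)^{2}}{4}\right) 4 - 4 \sqrt{-3} = \left(\frac{4}{3} + \frac{3}{2} - \frac{9}{4}\right) 4 - 4 i \sqrt{3} = \frac{7}{12} \cdot 4 - 4 i \sqrt{3} = \frac{7}{3} - 4 i \sqrt{3}$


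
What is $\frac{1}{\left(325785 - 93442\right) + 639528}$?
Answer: $\frac{1}{871871} \approx 1.147 \cdot 10^{-6}$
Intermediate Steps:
$\frac{1}{\left(325785 - 93442\right) + 639528} = \frac{1}{232343 + 639528} = \frac{1}{871871}$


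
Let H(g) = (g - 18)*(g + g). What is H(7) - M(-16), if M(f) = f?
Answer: -138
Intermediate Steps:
H(g) = 2*g*(-18 + g) (H(g) = (-18 + g)*(2*g) = 2*g*(-18 + g))
H(7) - M(-16) = 2*7*(-18 + 7) - 1*(-16) = 2*7*(-11) + 16 = -154 + 16 = -138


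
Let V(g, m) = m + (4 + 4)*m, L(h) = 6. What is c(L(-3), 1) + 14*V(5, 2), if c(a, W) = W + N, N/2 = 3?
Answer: 259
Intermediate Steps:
N = 6 (N = 2*3 = 6)
c(a, W) = 6 + W (c(a, W) = W + 6 = 6 + W)
V(g, m) = 9*m (V(g, m) = m + 8*m = 9*m)
c(L(-3), 1) + 14*V(5, 2) = (6 + 1) + 14*(9*2) = 7 + 14*18 = 7 + 252 = 259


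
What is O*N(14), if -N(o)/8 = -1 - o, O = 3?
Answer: 360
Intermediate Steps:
N(o) = 8 + 8*o (N(o) = -8*(-1 - o) = 8 + 8*o)
O*N(14) = 3*(8 + 8*14) = 3*(8 + 112) = 3*120 = 360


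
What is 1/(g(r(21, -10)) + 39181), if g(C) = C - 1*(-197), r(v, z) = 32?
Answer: 1/39410 ≈ 2.5374e-5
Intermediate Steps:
g(C) = 197 + C (g(C) = C + 197 = 197 + C)
1/(g(r(21, -10)) + 39181) = 1/((197 + 32) + 39181) = 1/(229 + 39181) = 1/39410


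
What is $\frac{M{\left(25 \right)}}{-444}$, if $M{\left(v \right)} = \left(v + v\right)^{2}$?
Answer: $- \frac{625}{111} \approx -5.6306$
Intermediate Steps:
$M{\left(v \right)} = 4 v^{2}$ ($M{\left(v \right)} = \left(2 v\right)^{2} = 4 v^{2}$)
$\frac{M{\left(25 \right)}}{-444} = \frac{4 \cdot 25^{2}}{-444} = 4 \cdot 625 \left(- \frac{1}{444}\right) = 2500 \left(- \frac{1}{444}\right) = - \frac{625}{111}$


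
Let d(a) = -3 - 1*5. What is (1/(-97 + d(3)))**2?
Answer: 1/11025 ≈ 9.0703e-5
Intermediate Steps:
d(a) = -8 (d(a) = -3 - 5 = -8)
(1/(-97 + d(3)))**2 = (1/(-97 - 8))**2 = (1/(-105))**2 = (-1/105)**2 = 1/11025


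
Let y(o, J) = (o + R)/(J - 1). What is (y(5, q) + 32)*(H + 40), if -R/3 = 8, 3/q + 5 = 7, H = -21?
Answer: -114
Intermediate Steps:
q = 3/2 (q = 3/(-5 + 7) = 3/2 ≈ 1.5000)
R = -24 (R = -3*8 = -24)
y(o, J) = (-24 + o)/(-1 + J) (y(o, J) = (o - 24)/(J - 1) = (-24 + o)/(-1 + J))
(y(5, q) + 32)*(H + 40) = ((-24 + 5)/(-1 + 3/2) + 32)*(-21 + 40) = (-19/(½) + 32)*19 = (2*(-19) + 32)*19 = (-38 + 32)*19 = -6*19 = -114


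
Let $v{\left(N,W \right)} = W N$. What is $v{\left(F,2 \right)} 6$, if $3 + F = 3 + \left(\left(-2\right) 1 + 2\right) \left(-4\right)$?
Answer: $0$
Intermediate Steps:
$F = 0$ ($F = -3 + \left(3 + \left(\left(-2\right) 1 + 2\right) \left(-4\right)\right) = -3 + \left(3 + \left(-2 + 2\right) \left(-4\right)\right) = -3 + \left(3 + 0 \left(-4\right)\right) = -3 + \left(3 + 0\right) = -3 + 3 = 0$)
$v{\left(N,W \right)} = N W$
$v{\left(F,2 \right)} 6 = 0 \cdot 2 \cdot 6 = 0 \cdot 6 = 0$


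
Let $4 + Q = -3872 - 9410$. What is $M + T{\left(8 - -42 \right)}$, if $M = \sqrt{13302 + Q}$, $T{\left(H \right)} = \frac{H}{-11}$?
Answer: $- \frac{6}{11} \approx -0.54545$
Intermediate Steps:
$Q = -13286$ ($Q = -4 - 13282 = -13286$)
$T{\left(H \right)} = - \frac{H}{11}$ ($T{\left(H \right)} = H \left(- \frac{1}{11}\right) = - \frac{H}{11}$)
$M = 4$ ($M = \sqrt{13302 - 13286} = \sqrt{16} = 4$)
$M + T{\left(8 - -42 \right)} = 4 - \frac{8 - -42}{11} = 4 - \frac{8 + 42}{11} = 4 - \frac{50}{11} = - \frac{6}{11}$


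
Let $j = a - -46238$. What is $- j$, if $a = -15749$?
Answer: $-30489$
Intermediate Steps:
$j = 30489$ ($j = -15749 - -46238 = -15749 + 46238 = 30489$)
$- j = \left(-1\right) 30489 = -30489$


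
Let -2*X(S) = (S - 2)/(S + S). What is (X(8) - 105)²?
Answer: 2832489/256 ≈ 11064.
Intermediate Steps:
X(S) = -(-2 + S)/(4*S) (X(S) = -(S - 2)/(2*(S + S)) = -(-2 + S)/(2*(2*S)) = -(-2 + S)*1/(2*S)/2 = -(-2 + S)/(4*S))
(X(8) - 105)² = ((¼)*(2 - 1*8)/8 - 105)² = ((¼)*(⅛)*(2 - 8) - 105)² = ((¼)*(⅛)*(-6) - 105)² = (-3/16 - 105)² = (-1683/16)² = 2832489/256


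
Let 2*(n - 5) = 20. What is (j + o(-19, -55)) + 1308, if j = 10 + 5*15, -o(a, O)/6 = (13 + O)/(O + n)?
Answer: 13867/10 ≈ 1386.7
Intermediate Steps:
n = 15 (n = 5 + (1/2)*20 = 5 + 10 = 15)
o(a, O) = -6*(13 + O)/(15 + O) (o(a, O) = -6*(13 + O)/(O + 15) = -6*(13 + O)/(15 + O))
j = 85 (j = 10 + 75 = 85)
(j + o(-19, -55)) + 1308 = (85 + 6*(-13 - 1*(-55))/(15 - 55)) + 1308 = (85 + 6*(-13 + 55)/(-40)) + 1308 = (85 + 6*(-1/40)*42) + 1308 = (85 - 63/10) + 1308 = 787/10 + 1308 = 13867/10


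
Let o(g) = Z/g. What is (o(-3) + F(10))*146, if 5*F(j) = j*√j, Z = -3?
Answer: 146 + 292*√10 ≈ 1069.4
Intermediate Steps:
o(g) = -3/g
F(j) = j^(3/2)/5 (F(j) = (j*√j)/5 = j^(3/2)/5)
(o(-3) + F(10))*146 = (-3/(-3) + 10^(3/2)/5)*146 = (-3*(-⅓) + (10*√10)/5)*146 = (1 + 2*√10)*146 = 146 + 292*√10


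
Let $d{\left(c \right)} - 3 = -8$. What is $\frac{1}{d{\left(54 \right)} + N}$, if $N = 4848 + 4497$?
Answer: $\frac{1}{9340} \approx 0.00010707$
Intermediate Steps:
$N = 9345$
$d{\left(c \right)} = -5$ ($d{\left(c \right)} = 3 - 8 = -5$)
$\frac{1}{d{\left(54 \right)} + N} = \frac{1}{-5 + 9345} = \frac{1}{9340}$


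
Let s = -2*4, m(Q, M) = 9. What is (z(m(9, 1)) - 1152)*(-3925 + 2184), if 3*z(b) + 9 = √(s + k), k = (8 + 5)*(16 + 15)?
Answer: 2010855 - 1741*√395/3 ≈ 1.9993e+6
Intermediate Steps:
s = -8
k = 403 (k = 13*31 = 403)
z(b) = -3 + √395/3 (z(b) = -3 + √(-8 + 403)/3 = -3 + √395/3)
(z(m(9, 1)) - 1152)*(-3925 + 2184) = ((-3 + √395/3) - 1152)*(-3925 + 2184) = (-1155 + √395/3)*(-1741) = 2010855 - 1741*√395/3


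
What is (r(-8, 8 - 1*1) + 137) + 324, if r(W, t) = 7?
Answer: 468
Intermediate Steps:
(r(-8, 8 - 1*1) + 137) + 324 = (7 + 137) + 324 = 144 + 324 = 468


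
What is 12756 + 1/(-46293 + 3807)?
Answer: 541951415/42486 ≈ 12756.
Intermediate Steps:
12756 + 1/(-46293 + 3807) = 12756 + 1/(-42486) = 12756 - 1/42486 = 541951415/42486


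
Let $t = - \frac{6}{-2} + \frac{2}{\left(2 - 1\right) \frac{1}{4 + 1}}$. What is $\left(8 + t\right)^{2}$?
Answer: $441$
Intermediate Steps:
$t = 13$ ($t = \left(-6\right) \left(- \frac{1}{2}\right) + \frac{2}{1 \cdot \frac{1}{5}} = 3 + \frac{2}{1 \cdot \frac{1}{5}} = 3 + 2 \frac{1}{\frac{1}{5}} = 3 + 2 \cdot 5 = 3 + 10 = 13$)
$\left(8 + t\right)^{2} = \left(8 + 13\right)^{2} = 21^{2} = 441$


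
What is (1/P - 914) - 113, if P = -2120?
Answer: -2177241/2120 ≈ -1027.0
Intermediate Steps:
(1/P - 914) - 113 = (1/(-2120) - 914) - 113 = (-1/2120 - 914) - 113 = -1937681/2120 - 113 = -2177241/2120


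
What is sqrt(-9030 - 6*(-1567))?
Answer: 2*sqrt(93) ≈ 19.287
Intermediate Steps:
sqrt(-9030 - 6*(-1567)) = sqrt(-9030 + 9402) = sqrt(372) = 2*sqrt(93)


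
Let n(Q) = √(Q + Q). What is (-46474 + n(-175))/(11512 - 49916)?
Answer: 23237/19202 - 5*I*√14/38404 ≈ 1.2101 - 0.00048714*I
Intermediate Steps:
n(Q) = √2*√Q (n(Q) = √(2*Q) = √2*√Q)
(-46474 + n(-175))/(11512 - 49916) = (-46474 + √2*√(-175))/(11512 - 49916) = (-46474 + √2*(5*I*√7))/(-38404) = (-46474 + 5*I*√14)*(-1/38404) = 23237/19202 - 5*I*√14/38404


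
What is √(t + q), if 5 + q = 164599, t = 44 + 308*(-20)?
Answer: √158478 ≈ 398.09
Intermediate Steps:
t = -6116 (t = 44 - 6160 = -6116)
q = 164594 (q = -5 + 164599 = 164594)
√(t + q) = √(-6116 + 164594) = √158478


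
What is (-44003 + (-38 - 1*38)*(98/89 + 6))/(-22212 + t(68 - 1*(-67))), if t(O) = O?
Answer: 1321433/654951 ≈ 2.0176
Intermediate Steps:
(-44003 + (-38 - 1*38)*(98/89 + 6))/(-22212 + t(68 - 1*(-67))) = (-44003 + (-38 - 1*38)*(98/89 + 6))/(-22212 + (68 - 1*(-67))) = (-44003 + (-38 - 38)*(98*(1/89) + 6))/(-22212 + (68 + 67)) = (-44003 - 76*(98/89 + 6))/(-22212 + 135) = (-44003 - 76*632/89)/(-22077) = (-44003 - 48032/89)*(-1/22077) = -3964299/89*(-1/22077) = 1321433/654951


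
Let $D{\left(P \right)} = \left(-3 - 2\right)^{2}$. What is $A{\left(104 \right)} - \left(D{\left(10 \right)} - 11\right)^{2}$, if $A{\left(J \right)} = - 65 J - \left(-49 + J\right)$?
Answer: $-7011$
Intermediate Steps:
$D{\left(P \right)} = 25$ ($D{\left(P \right)} = \left(-5\right)^{2} = 25$)
$A{\left(J \right)} = 49 - 66 J$
$A{\left(104 \right)} - \left(D{\left(10 \right)} - 11\right)^{2} = \left(49 - 6864\right) - \left(25 - 11\right)^{2} = \left(49 - 6864\right) - 14^{2} = -6815 - 196 = -7011$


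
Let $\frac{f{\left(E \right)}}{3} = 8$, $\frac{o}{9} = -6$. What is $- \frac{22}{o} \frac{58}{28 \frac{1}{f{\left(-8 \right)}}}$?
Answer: $\frac{1276}{63} \approx 20.254$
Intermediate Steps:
$o = -54$ ($o = 9 \left(-6\right) = -54$)
$f{\left(E \right)} = 24$ ($f{\left(E \right)} = 3 \cdot 8 = 24$)
$- \frac{22}{o} \frac{58}{28 \frac{1}{f{\left(-8 \right)}}} = - \frac{22}{-54} \frac{58}{28 \cdot \frac{1}{24}} = \left(-22\right) \left(- \frac{1}{54}\right) \frac{58}{28 \cdot \frac{1}{24}} = \frac{11 \frac{58}{\frac{7}{6}}}{27} = \frac{11 \cdot 58 \cdot \frac{6}{7}}{27} = \frac{11}{27} \cdot \frac{348}{7} = \frac{1276}{63}$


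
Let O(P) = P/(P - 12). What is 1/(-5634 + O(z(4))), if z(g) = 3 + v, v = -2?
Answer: -11/61975 ≈ -0.00017749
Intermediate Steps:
z(g) = 1 (z(g) = 3 - 2 = 1)
O(P) = P/(-12 + P)
1/(-5634 + O(z(4))) = 1/(-5634 + 1/(-12 + 1)) = 1/(-5634 + 1/(-11)) = 1/(-5634 + 1*(-1/11)) = 1/(-5634 - 1/11) = 1/(-61975/11) = -11/61975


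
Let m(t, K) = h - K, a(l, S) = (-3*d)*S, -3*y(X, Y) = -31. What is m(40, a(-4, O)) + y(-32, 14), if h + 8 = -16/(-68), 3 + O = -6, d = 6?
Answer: -8131/51 ≈ -159.43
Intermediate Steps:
O = -9 (O = -3 - 6 = -9)
y(X, Y) = 31/3 (y(X, Y) = -⅓*(-31) = 31/3)
h = -132/17 (h = -8 - 16/(-68) = -8 - 16*(-1/68) = -8 + 4/17 = -132/17 ≈ -7.7647)
a(l, S) = -18*S (a(l, S) = (-3*6)*S = -18*S)
m(t, K) = -132/17 - K
m(40, a(-4, O)) + y(-32, 14) = (-132/17 - (-18)*(-9)) + 31/3 = (-132/17 - 1*162) + 31/3 = (-132/17 - 162) + 31/3 = -2886/17 + 31/3 = -8131/51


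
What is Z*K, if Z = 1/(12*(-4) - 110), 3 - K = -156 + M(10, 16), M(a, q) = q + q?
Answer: -127/158 ≈ -0.80380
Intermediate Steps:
M(a, q) = 2*q
K = 127 (K = 3 - (-156 + 2*16) = 3 - (-156 + 32) = 3 - 1*(-124) = 3 + 124 = 127)
Z = -1/158 (Z = 1/(-48 - 110) = 1/(-158) = -1/158 ≈ -0.0063291)
Z*K = -1/158*127 = -127/158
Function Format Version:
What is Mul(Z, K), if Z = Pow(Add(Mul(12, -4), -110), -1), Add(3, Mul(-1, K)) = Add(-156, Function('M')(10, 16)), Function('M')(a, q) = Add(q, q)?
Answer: Rational(-127, 158) ≈ -0.80380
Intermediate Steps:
Function('M')(a, q) = Mul(2, q)
K = 127 (K = Add(3, Mul(-1, Add(-156, Mul(2, 16)))) = Add(3, Mul(-1, Add(-156, 32))) = Add(3, Mul(-1, -124)) = Add(3, 124) = 127)
Z = Rational(-1, 158) (Z = Pow(Add(-48, -110), -1) = Pow(-158, -1) = Rational(-1, 158) ≈ -0.0063291)
Mul(Z, K) = Mul(Rational(-1, 158), 127) = Rational(-127, 158)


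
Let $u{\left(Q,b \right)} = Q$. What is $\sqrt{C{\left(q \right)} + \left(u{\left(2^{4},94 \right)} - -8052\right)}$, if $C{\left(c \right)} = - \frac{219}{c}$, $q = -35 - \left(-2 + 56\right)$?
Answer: $\frac{\sqrt{63926119}}{89} \approx 89.836$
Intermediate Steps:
$q = -89$ ($q = -35 - 54 = -89$)
$\sqrt{C{\left(q \right)} + \left(u{\left(2^{4},94 \right)} - -8052\right)} = \sqrt{- \frac{219}{-89} + \left(2^{4} - -8052\right)} = \sqrt{\left(-219\right) \left(- \frac{1}{89}\right) + \left(16 + 8052\right)} = \sqrt{\frac{219}{89} + 8068} = \sqrt{\frac{718271}{89}} = \frac{\sqrt{63926119}}{89}$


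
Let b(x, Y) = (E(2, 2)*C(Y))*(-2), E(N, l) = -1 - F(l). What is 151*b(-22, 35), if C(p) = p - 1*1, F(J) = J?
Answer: 30804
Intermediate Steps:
E(N, l) = -1 - l
C(p) = -1 + p (C(p) = p - 1 = -1 + p)
b(x, Y) = -6 + 6*Y (b(x, Y) = ((-1 - 1*2)*(-1 + Y))*(-2) = ((-1 - 2)*(-1 + Y))*(-2) = -3*(-1 + Y)*(-2) = (3 - 3*Y)*(-2) = -6 + 6*Y)
151*b(-22, 35) = 151*(-6 + 6*35) = 151*(-6 + 210) = 151*204 = 30804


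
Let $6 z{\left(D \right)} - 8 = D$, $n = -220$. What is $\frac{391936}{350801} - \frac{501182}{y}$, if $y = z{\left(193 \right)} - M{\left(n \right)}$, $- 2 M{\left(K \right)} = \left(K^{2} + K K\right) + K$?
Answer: $- \frac{313750854972}{33903864247} \approx -9.2541$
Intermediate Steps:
$z{\left(D \right)} = \frac{4}{3} + \frac{D}{6}$
$M{\left(K \right)} = - K^{2} - \frac{K}{2}$ ($M{\left(K \right)} = - \frac{\left(K^{2} + K K\right) + K}{2} = - \frac{\left(K^{2} + K^{2}\right) + K}{2} = - \frac{2 K^{2} + K}{2} = - \frac{K + 2 K^{2}}{2} = - K^{2} - \frac{K}{2}$)
$y = \frac{96647}{2}$ ($y = \left(\frac{4}{3} + \frac{1}{6} \cdot 193\right) - \left(-1\right) \left(-220\right) \left(\frac{1}{2} - 220\right) = \left(\frac{4}{3} + \frac{193}{6}\right) - \left(-1\right) \left(-220\right) \left(- \frac{439}{2}\right) = \frac{67}{2} - -48290 = \frac{67}{2} + 48290 = \frac{96647}{2} \approx 48324.0$)
$\frac{391936}{350801} - \frac{501182}{y} = \frac{391936}{350801} - \frac{501182}{\frac{96647}{2}} = 391936 \cdot \frac{1}{350801} - \frac{1002364}{96647} = \frac{391936}{350801} - \frac{1002364}{96647} = - \frac{313750854972}{33903864247}$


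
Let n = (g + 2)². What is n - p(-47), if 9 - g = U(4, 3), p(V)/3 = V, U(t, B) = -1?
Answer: 285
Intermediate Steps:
p(V) = 3*V
g = 10 (g = 9 - 1*(-1) = 9 + 1 = 10)
n = 144 (n = (10 + 2)² = 12² = 144)
n - p(-47) = 144 - 3*(-47) = 144 - 1*(-141) = 144 + 141 = 285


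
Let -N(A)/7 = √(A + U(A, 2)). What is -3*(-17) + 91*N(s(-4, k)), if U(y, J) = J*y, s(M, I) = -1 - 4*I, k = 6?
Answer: 51 - 3185*I*√3 ≈ 51.0 - 5516.6*I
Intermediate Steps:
N(A) = -7*√3*√A (N(A) = -7*√(A + 2*A) = -7*√3*√A)
-3*(-17) + 91*N(s(-4, k)) = -3*(-17) + 91*(-7*√3*√(-1 - 4*6)) = 51 + 91*(-7*√3*√(-1 - 24)) = 51 + 91*(-7*√3*√(-25)) = 51 + 91*(-7*√3*5*I) = 51 + 91*(-35*I*√3) = 51 - 3185*I*√3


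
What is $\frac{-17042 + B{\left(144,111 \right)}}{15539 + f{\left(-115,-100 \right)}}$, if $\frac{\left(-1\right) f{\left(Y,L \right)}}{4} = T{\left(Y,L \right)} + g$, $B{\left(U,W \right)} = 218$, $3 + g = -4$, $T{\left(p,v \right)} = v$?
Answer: $- \frac{16824}{15967} \approx -1.0537$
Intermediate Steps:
$g = -7$ ($g = -3 - 4 = -7$)
$f{\left(Y,L \right)} = 28 - 4 L$ ($f{\left(Y,L \right)} = - 4 \left(L - 7\right) = - 4 \left(-7 + L\right) = 28 - 4 L$)
$\frac{-17042 + B{\left(144,111 \right)}}{15539 + f{\left(-115,-100 \right)}} = \frac{-17042 + 218}{15539 + \left(28 - -400\right)} = - \frac{16824}{15539 + \left(28 + 400\right)} = - \frac{16824}{15539 + 428} = - \frac{16824}{15967}$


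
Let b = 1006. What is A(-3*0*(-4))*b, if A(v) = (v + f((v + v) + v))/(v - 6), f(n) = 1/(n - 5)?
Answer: 503/15 ≈ 33.533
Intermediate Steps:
f(n) = 1/(-5 + n)
A(v) = (v + 1/(-5 + 3*v))/(-6 + v) (A(v) = (v + 1/(-5 + ((v + v) + v)))/(v - 6) = (v + 1/(-5 + (2*v + v)))/(-6 + v) = (v + 1/(-5 + 3*v))/(-6 + v))
A(-3*0*(-4))*b = ((1 + (-3*0*(-4))*(-5 + 3*(-3*0*(-4))))/((-6 - 3*0*(-4))*(-5 + 3*(-3*0*(-4)))))*1006 = ((1 + (0*(-4))*(-5 + 3*(0*(-4))))/((-6 + 0*(-4))*(-5 + 3*(0*(-4)))))*1006 = ((1 + 0*(-5 + 3*0))/((-6 + 0)*(-5 + 3*0)))*1006 = ((1 + 0*(-5 + 0))/((-6)*(-5 + 0)))*1006 = -⅙*(1 + 0*(-5))/(-5)*1006 = -⅙*(-⅕)*(1 + 0)*1006 = -⅙*(-⅕)*1*1006 = (1/30)*1006 = 503/15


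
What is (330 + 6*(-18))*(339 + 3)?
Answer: 75924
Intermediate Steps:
(330 + 6*(-18))*(339 + 3) = (330 - 108)*342 = 222*342 = 75924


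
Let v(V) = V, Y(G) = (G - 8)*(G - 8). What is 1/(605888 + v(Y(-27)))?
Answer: 1/607113 ≈ 1.6471e-6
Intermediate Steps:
Y(G) = (-8 + G)**2 (Y(G) = (-8 + G)*(-8 + G) = (-8 + G)**2)
1/(605888 + v(Y(-27))) = 1/(605888 + (-8 - 27)**2) = 1/(605888 + (-35)**2) = 1/(605888 + 1225) = 1/607113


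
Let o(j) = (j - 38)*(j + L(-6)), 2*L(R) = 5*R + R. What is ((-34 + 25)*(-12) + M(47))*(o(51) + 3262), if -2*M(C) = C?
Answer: 623779/2 ≈ 3.1189e+5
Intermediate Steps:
L(R) = 3*R (L(R) = (5*R + R)/2 = (6*R)/2 = 3*R)
M(C) = -C/2
o(j) = (-38 + j)*(-18 + j) (o(j) = (j - 38)*(j + 3*(-6)) = (-38 + j)*(j - 18) = (-38 + j)*(-18 + j))
((-34 + 25)*(-12) + M(47))*(o(51) + 3262) = ((-34 + 25)*(-12) - 1/2*47)*((684 + 51**2 - 56*51) + 3262) = (-9*(-12) - 47/2)*((684 + 2601 - 2856) + 3262) = (108 - 47/2)*(429 + 3262) = (169/2)*3691 = 623779/2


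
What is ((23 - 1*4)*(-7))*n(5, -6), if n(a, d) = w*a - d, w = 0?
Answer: -798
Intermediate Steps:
n(a, d) = -d (n(a, d) = 0*a - d = 0 - d = -d)
((23 - 1*4)*(-7))*n(5, -6) = ((23 - 1*4)*(-7))*(-1*(-6)) = ((23 - 4)*(-7))*6 = (19*(-7))*6 = -133*6 = -798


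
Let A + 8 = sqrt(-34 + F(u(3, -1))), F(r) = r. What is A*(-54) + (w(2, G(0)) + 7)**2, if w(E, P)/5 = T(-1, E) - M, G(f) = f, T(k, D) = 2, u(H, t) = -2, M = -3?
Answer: 1456 - 324*I ≈ 1456.0 - 324.0*I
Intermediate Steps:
w(E, P) = 25 (w(E, P) = 5*(2 - 1*(-3)) = 5*(2 + 3) = 5*5 = 25)
A = -8 + 6*I (A = -8 + sqrt(-34 - 2) = -8 + sqrt(-36) = -8 + 6*I ≈ -8.0 + 6.0*I)
A*(-54) + (w(2, G(0)) + 7)**2 = (-8 + 6*I)*(-54) + (25 + 7)**2 = (432 - 324*I) + 32**2 = (432 - 324*I) + 1024 = 1456 - 324*I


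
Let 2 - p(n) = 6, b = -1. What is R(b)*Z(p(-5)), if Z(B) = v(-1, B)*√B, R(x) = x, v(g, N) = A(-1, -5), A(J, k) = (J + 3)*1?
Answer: -4*I ≈ -4.0*I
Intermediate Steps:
A(J, k) = 3 + J (A(J, k) = (3 + J)*1 = 3 + J)
v(g, N) = 2 (v(g, N) = 3 - 1 = 2)
p(n) = -4 (p(n) = 2 - 1*6 = 2 - 6 = -4)
Z(B) = 2*√B
R(b)*Z(p(-5)) = -2*√(-4) = -2*2*I = -4*I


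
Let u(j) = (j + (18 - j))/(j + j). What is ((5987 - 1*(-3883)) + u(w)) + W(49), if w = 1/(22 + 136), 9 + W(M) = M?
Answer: 11332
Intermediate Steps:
W(M) = -9 + M
w = 1/158 ≈ 0.0063291
u(j) = 9/j (u(j) = 18/((2*j)) = 18*(1/(2*j)) = 9/j)
((5987 - 1*(-3883)) + u(w)) + W(49) = ((5987 - 1*(-3883)) + 9/(1/158)) + (-9 + 49) = ((5987 + 3883) + 9*158) + 40 = (9870 + 1422) + 40 = 11292 + 40 = 11332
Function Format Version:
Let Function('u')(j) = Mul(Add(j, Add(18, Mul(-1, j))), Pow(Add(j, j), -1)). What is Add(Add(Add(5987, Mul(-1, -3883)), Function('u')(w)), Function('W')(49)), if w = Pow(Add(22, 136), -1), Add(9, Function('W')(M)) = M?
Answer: 11332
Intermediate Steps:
Function('W')(M) = Add(-9, M)
w = Rational(1, 158) (w = Pow(158, -1) = Rational(1, 158) ≈ 0.0063291)
Function('u')(j) = Mul(9, Pow(j, -1)) (Function('u')(j) = Mul(18, Pow(Mul(2, j), -1)) = Mul(18, Mul(Rational(1, 2), Pow(j, -1))) = Mul(9, Pow(j, -1)))
Add(Add(Add(5987, Mul(-1, -3883)), Function('u')(w)), Function('W')(49)) = Add(Add(Add(5987, Mul(-1, -3883)), Mul(9, Pow(Rational(1, 158), -1))), Add(-9, 49)) = Add(Add(Add(5987, 3883), Mul(9, 158)), 40) = Add(Add(9870, 1422), 40) = Add(11292, 40) = 11332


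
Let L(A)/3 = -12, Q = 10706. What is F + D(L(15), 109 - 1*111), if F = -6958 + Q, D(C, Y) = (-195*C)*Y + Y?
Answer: -10294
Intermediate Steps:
L(A) = -36 (L(A) = 3*(-12) = -36)
D(C, Y) = Y - 195*C*Y (D(C, Y) = -195*C*Y + Y = Y - 195*C*Y)
F = 3748 (F = -6958 + 10706 = 3748)
F + D(L(15), 109 - 1*111) = 3748 + (109 - 1*111)*(1 - 195*(-36)) = 3748 + (109 - 111)*(1 + 7020) = 3748 - 2*7021 = 3748 - 14042 = -10294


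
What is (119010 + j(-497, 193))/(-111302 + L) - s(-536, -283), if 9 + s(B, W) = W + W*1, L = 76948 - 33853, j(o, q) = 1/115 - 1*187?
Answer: 4496523229/7843805 ≈ 573.26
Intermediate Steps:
j(o, q) = -21504/115 (j(o, q) = 1/115 - 187 = -21504/115)
L = 43095
s(B, W) = -9 + 2*W (s(B, W) = -9 + (W + W*1) = -9 + (W + W) = -9 + 2*W)
(119010 + j(-497, 193))/(-111302 + L) - s(-536, -283) = (119010 - 21504/115)/(-111302 + 43095) - (-9 + 2*(-283)) = (13664646/115)/(-68207) - (-9 - 566) = (13664646/115)*(-1/68207) - 1*(-575) = -13664646/7843805 + 575 = 4496523229/7843805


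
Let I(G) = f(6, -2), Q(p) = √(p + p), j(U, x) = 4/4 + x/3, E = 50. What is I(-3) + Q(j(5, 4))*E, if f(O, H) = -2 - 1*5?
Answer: -7 + 50*√42/3 ≈ 101.01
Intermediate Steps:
j(U, x) = 1 + x/3 (j(U, x) = 4*(¼) + x*(⅓) = 1 + x/3)
f(O, H) = -7 (f(O, H) = -2 - 5 = -7)
Q(p) = √2*√p (Q(p) = √(2*p) = √2*√p)
I(G) = -7
I(-3) + Q(j(5, 4))*E = -7 + (√2*√(1 + (⅓)*4))*50 = -7 + (√2*√(1 + 4/3))*50 = -7 + (√2*√(7/3))*50 = -7 + (√2*(√21/3))*50 = -7 + (√42/3)*50 = -7 + 50*√42/3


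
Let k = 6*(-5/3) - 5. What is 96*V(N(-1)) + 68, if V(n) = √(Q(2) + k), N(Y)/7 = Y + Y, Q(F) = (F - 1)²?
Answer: 68 + 96*I*√14 ≈ 68.0 + 359.2*I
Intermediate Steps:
Q(F) = (-1 + F)²
k = -15 (k = 6*(-5*⅓) - 5 = 6*(-5/3) - 5 = -10 - 5 = -15)
N(Y) = 14*Y (N(Y) = 7*(Y + Y) = 7*(2*Y) = 14*Y)
V(n) = I*√14 (V(n) = √((-1 + 2)² - 15) = √(1² - 15) = √(1 - 15) = √(-14) = I*√14)
96*V(N(-1)) + 68 = 96*(I*√14) + 68 = 96*I*√14 + 68 = 68 + 96*I*√14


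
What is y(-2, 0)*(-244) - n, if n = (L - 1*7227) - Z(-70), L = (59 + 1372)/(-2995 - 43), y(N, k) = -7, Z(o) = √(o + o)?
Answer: 27145961/3038 + 2*I*√35 ≈ 8935.5 + 11.832*I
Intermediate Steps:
Z(o) = √2*√o (Z(o) = √(2*o) = √2*√o)
L = -1431/3038 (L = 1431/(-3038) = 1431*(-1/3038) = -1431/3038 ≈ -0.47103)
n = -21957057/3038 - 2*I*√35 (n = (-1431/3038 - 1*7227) - √2*√(-70) = (-1431/3038 - 7227) - √2*I*√70 = -21957057/3038 - 2*I*√35 ≈ -7227.5 - 11.832*I)
y(-2, 0)*(-244) - n = -7*(-244) - (-21957057/3038 - 2*I*√35) = 1708 + (21957057/3038 + 2*I*√35) = 27145961/3038 + 2*I*√35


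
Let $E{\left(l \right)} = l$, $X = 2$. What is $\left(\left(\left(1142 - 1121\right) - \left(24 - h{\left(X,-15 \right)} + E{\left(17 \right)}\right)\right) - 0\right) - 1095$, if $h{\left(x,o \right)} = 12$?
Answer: $-1103$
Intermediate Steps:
$\left(\left(\left(1142 - 1121\right) - \left(24 - h{\left(X,-15 \right)} + E{\left(17 \right)}\right)\right) - 0\right) - 1095 = \left(\left(\left(1142 - 1121\right) + \left(\left(-24 - 17\right) + 12\right)\right) - 0\right) - 1095 = \left(\left(21 + \left(\left(-24 - 17\right) + 12\right)\right) + 0\right) - 1095 = \left(\left(21 + \left(-41 + 12\right)\right) + 0\right) - 1095 = \left(\left(21 - 29\right) + 0\right) - 1095 = \left(-8 + 0\right) - 1095 = -8 - 1095 = -1103$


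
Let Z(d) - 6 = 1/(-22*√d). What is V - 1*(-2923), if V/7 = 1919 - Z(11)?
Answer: 16314 + 7*√11/242 ≈ 16314.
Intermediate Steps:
Z(d) = 6 - 1/(22*√d) (Z(d) = 6 + 1/(-22*√d) = 6 - 1/(22*√d))
V = 13391 + 7*√11/242 (V = 7*(1919 - (6 - √11/242)) = 7*(1919 + (-6 + √11/242)) = 7*(1913 + √11/242) = 13391 + 7*√11/242 ≈ 13391.)
V - 1*(-2923) = (13391 + 7*√11/242) - 1*(-2923) = (13391 + 7*√11/242) + 2923 = 16314 + 7*√11/242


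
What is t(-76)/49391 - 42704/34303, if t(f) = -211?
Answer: -2116431197/1694259473 ≈ -1.2492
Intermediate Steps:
t(-76)/49391 - 42704/34303 = -211/49391 - 42704/34303 = -2116431197/1694259473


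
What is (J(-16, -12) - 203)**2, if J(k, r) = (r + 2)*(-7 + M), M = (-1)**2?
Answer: 20449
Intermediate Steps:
M = 1
J(k, r) = -12 - 6*r (J(k, r) = (r + 2)*(-7 + 1) = (2 + r)*(-6) = -12 - 6*r)
(J(-16, -12) - 203)**2 = ((-12 - 6*(-12)) - 203)**2 = ((-12 + 72) - 203)**2 = (60 - 203)**2 = (-143)**2 = 20449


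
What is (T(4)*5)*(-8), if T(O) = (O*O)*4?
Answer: -2560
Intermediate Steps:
T(O) = 4*O² (T(O) = O²*4 = 4*O²)
(T(4)*5)*(-8) = ((4*4²)*5)*(-8) = ((4*16)*5)*(-8) = (64*5)*(-8) = 320*(-8) = -2560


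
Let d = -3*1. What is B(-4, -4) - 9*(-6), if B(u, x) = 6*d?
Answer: 36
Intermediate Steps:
d = -3
B(u, x) = -18 (B(u, x) = 6*(-3) = -18)
B(-4, -4) - 9*(-6) = -18 - 9*(-6) = -18 + 54 = 36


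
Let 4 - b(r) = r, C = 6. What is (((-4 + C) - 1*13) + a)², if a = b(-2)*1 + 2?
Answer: 9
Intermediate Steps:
b(r) = 4 - r
a = 8 (a = (4 - 1*(-2))*1 + 2 = (4 + 2)*1 + 2 = 6*1 + 2 = 6 + 2 = 8)
(((-4 + C) - 1*13) + a)² = (((-4 + 6) - 1*13) + 8)² = ((2 - 13) + 8)² = (-11 + 8)² = (-3)² = 9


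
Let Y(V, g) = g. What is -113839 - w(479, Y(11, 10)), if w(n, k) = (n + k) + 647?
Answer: -114975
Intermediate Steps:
w(n, k) = 647 + k + n (w(n, k) = (k + n) + 647 = 647 + k + n)
-113839 - w(479, Y(11, 10)) = -113839 - (647 + 10 + 479) = -113839 - 1*1136 = -113839 - 1136 = -114975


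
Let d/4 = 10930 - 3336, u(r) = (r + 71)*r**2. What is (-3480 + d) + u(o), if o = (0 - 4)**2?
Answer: 49168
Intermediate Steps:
o = 16 (o = (-4)**2 = 16)
u(r) = r**2*(71 + r) (u(r) = (71 + r)*r**2 = r**2*(71 + r))
d = 30376 (d = 4*(10930 - 3336) = 4*7594 = 30376)
(-3480 + d) + u(o) = (-3480 + 30376) + 16**2*(71 + 16) = 26896 + 256*87 = 26896 + 22272 = 49168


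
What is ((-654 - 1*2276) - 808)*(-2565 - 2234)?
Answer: 17938662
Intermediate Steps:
((-654 - 1*2276) - 808)*(-2565 - 2234) = ((-654 - 2276) - 808)*(-4799) = (-2930 - 808)*(-4799) = -3738*(-4799) = 17938662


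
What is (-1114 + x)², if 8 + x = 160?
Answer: 925444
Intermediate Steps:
x = 152 (x = -8 + 160 = 152)
(-1114 + x)² = (-1114 + 152)² = (-962)² = 925444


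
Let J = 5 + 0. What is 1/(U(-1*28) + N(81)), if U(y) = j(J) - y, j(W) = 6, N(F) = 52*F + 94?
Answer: 1/4340 ≈ 0.00023041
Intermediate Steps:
N(F) = 94 + 52*F
J = 5
U(y) = 6 - y
1/(U(-1*28) + N(81)) = 1/((6 - (-1)*28) + (94 + 52*81)) = 1/((6 - 1*(-28)) + (94 + 4212)) = 1/((6 + 28) + 4306) = 1/(34 + 4306) = 1/4340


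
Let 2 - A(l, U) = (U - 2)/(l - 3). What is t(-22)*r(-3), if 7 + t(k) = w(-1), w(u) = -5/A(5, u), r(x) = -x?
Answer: -177/7 ≈ -25.286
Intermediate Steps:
A(l, U) = 2 - (-2 + U)/(-3 + l) (A(l, U) = 2 - (U - 2)/(l - 3) = 2 - (-2 + U)/(-3 + l))
w(u) = -5/(3 - u/2) (w(u) = -5*(-3 + 5)/(-4 - u + 2*5) = -5*2/(-4 - u + 10) = -5*2/(6 - u) = -5/(3 - u/2))
t(k) = -59/7 (t(k) = -7 + 10/(-6 - 1) = -7 + 10/(-7) = -7 + 10*(-⅐) = -7 - 10/7 = -59/7)
t(-22)*r(-3) = -(-59)*(-3)/7 = -59/7*3 = -177/7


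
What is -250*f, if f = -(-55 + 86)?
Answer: 7750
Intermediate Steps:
f = -31 (f = -1*31 = -31)
-250*f = -250*(-31) = 7750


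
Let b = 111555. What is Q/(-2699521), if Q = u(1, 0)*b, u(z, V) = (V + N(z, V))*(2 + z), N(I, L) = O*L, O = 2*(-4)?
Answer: 0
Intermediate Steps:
O = -8
N(I, L) = -8*L
u(z, V) = -7*V*(2 + z) (u(z, V) = (V - 8*V)*(2 + z) = (-7*V)*(2 + z) = -7*V*(2 + z))
Q = 0 (Q = (7*0*(-2 - 1*1))*111555 = (7*0*(-2 - 1))*111555 = (7*0*(-3))*111555 = 0*111555 = 0)
Q/(-2699521) = 0/(-2699521) = 0*(-1/2699521) = 0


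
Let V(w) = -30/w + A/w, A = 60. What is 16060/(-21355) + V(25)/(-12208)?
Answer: -98043053/130350920 ≈ -0.75215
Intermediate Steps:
V(w) = 30/w (V(w) = -30/w + 60/w = 30/w)
16060/(-21355) + V(25)/(-12208) = 16060/(-21355) + (30/25)/(-12208) = 16060*(-1/21355) + (30*(1/25))*(-1/12208) = -3212/4271 + (6/5)*(-1/12208) = -3212/4271 - 3/30520 = -98043053/130350920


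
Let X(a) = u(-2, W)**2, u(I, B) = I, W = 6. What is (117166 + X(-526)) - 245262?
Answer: -128092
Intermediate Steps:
X(a) = 4 (X(a) = (-2)**2 = 4)
(117166 + X(-526)) - 245262 = (117166 + 4) - 245262 = 117170 - 245262 = -128092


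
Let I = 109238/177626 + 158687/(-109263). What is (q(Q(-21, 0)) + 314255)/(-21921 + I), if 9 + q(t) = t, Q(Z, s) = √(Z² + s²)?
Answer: -3049639054442673/212728957640033 ≈ -14.336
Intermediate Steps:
q(t) = -9 + t
I = -8125632734/9703974819 (I = 109238*(1/177626) + 158687*(-1/109263) = 54619/88813 - 158687/109263 = -8125632734/9703974819 ≈ -0.83735)
(q(Q(-21, 0)) + 314255)/(-21921 + I) = ((-9 + √((-21)² + 0²)) + 314255)/(-21921 - 8125632734/9703974819) = ((-9 + √(441 + 0)) + 314255)/(-212728957640033/9703974819) = ((-9 + √441) + 314255)*(-9703974819/212728957640033) = ((-9 + 21) + 314255)*(-9703974819/212728957640033) = (12 + 314255)*(-9703974819/212728957640033) = 314267*(-9703974819/212728957640033) = -3049639054442673/212728957640033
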